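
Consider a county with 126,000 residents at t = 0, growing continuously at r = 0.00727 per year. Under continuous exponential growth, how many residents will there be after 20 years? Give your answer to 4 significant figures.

P(20) = 126000 · e^(0.00727·20) = 126000 · e^(0.1454)
= 126000 · 1.1565 ≈ 145719.26

≈ 145,700 residents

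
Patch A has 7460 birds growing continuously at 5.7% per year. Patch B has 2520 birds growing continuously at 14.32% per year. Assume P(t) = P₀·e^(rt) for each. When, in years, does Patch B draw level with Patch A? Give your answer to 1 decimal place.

t ≈ 12.6 years

7460·e^(0.057t) = 2520·e^(0.1432t)
7460/2520 = e^((0.1432 − 0.057)t) → ln(2.96032) = 0.0862·t
t = 1.0853 / 0.0862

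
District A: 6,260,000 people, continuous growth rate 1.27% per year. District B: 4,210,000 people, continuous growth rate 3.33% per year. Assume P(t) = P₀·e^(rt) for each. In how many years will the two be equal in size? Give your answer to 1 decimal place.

t ≈ 19.3 years

6260000·e^(0.0127t) = 4210000·e^(0.0333t)
6260000/4210000 = e^((0.0333 − 0.0127)t) → ln(1.48694) = 0.0206·t
t = 0.39672 / 0.0206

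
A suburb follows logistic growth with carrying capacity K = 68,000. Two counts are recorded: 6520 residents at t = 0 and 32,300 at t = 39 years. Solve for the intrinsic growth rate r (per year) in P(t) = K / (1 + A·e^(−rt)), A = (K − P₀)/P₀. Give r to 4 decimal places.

A = (68000 − 6520)/6520 = 9.42945
32300 = 68000/(1 + 9.42945·e^(−r·39)) → e^(−39r) = (2.10526 − 1)/9.42945 = 0.117214
r = −ln(0.117214)/39 = 2.14375/39

r ≈ 0.0550 per year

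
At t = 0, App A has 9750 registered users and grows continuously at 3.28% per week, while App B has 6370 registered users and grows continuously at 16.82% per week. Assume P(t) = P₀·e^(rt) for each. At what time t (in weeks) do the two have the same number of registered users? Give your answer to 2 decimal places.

t ≈ 3.14 weeks

9750·e^(0.0328t) = 6370·e^(0.1682t)
9750/6370 = e^((0.1682 − 0.0328)t) → ln(1.53061) = 0.1354·t
t = 0.42567 / 0.1354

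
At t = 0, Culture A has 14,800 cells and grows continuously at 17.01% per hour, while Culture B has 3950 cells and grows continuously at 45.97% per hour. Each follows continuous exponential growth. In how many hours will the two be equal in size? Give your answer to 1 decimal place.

t ≈ 4.6 hours

14800·e^(0.1701t) = 3950·e^(0.4597t)
14800/3950 = e^((0.4597 − 0.1701)t) → ln(3.74684) = 0.2896·t
t = 1.32091 / 0.2896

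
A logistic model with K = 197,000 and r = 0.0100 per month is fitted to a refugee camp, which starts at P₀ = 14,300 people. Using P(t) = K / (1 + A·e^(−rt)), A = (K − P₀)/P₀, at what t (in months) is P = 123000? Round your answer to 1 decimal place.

A = (197000 − 14300)/14300 = 12.77622
123000 = 197000/(1 + 12.77622·e^(−0.01t)) → 1 + 12.77622·e^(−0.01t) = 1.60163
e^(−0.01t) = 0.04709 → t = ln(21.23616)/0.01 = 3.05571/0.01

t ≈ 305.6 months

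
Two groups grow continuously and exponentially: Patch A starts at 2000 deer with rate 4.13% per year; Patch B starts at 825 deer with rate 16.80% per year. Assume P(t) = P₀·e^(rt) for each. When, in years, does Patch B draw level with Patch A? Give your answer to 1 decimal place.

t ≈ 7.0 years

2000·e^(0.0413t) = 825·e^(0.168t)
2000/825 = e^((0.168 − 0.0413)t) → ln(2.42424) = 0.1267·t
t = 0.88552 / 0.1267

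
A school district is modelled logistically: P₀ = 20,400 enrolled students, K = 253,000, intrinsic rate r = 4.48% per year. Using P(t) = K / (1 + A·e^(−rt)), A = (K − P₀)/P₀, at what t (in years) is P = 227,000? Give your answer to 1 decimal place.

A = (253000 − 20400)/20400 = 11.40196
227000 = 253000/(1 + 11.40196·e^(−0.0448t)) → 1 + 11.40196·e^(−0.0448t) = 1.11454
e^(−0.0448t) = 0.010045 → t = ln(99.54789)/0.0448 = 4.60064/0.0448

t ≈ 102.7 years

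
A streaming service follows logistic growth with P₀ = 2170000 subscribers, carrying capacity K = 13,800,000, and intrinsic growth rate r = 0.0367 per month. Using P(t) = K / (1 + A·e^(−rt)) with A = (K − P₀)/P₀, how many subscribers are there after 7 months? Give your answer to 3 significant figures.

A = (13800000 − 2170000)/2170000 = 5.35945
P(7) = 13800000 / (1 + 5.35945·e^(−0.0367·7)) = 13800000 / (1 + 5.35945·0.773446)
= 13800000 / 5.14524 ≈ 2682090.39

≈ 2,680,000 subscribers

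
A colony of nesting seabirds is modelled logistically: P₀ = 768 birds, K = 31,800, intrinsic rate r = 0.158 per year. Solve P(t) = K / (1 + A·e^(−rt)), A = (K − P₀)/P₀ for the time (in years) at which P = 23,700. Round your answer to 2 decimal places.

A = (31800 − 768)/768 = 40.40625
23700 = 31800/(1 + 40.40625·e^(−0.158t)) → 1 + 40.40625·e^(−0.158t) = 1.34177
e^(−0.158t) = 0.008458 → t = ln(118.22569)/0.158 = 4.7726/0.158

t ≈ 30.21 years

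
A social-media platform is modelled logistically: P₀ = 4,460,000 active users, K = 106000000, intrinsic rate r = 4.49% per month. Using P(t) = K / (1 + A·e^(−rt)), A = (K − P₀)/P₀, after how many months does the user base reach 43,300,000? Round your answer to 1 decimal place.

t ≈ 61.4 months

A = (106000000 − 4460000)/4460000 = 22.76682
43300000 = 106000000/(1 + 22.76682·e^(−0.0449t)) → 1 + 22.76682·e^(−0.0449t) = 2.44804
e^(−0.0449t) = 0.063603 → t = ln(15.72254)/0.0449 = 2.7551/0.0449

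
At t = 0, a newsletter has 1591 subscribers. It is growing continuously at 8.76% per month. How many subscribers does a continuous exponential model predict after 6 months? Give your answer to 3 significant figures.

P(6) = 1591 · e^(0.0876·6) = 1591 · e^(0.5256)
= 1591 · 1.69147 ≈ 2691.13

≈ 2,690 subscribers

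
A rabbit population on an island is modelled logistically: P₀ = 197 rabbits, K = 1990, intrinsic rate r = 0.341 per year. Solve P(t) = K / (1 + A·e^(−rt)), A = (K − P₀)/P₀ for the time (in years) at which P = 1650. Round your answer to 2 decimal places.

t ≈ 11.11 years

A = (1990 − 197)/197 = 9.10152
1650 = 1990/(1 + 9.10152·e^(−0.341t)) → 1 + 9.10152·e^(−0.341t) = 1.20606
e^(−0.341t) = 0.02264 → t = ln(44.16915)/0.341 = 3.78803/0.341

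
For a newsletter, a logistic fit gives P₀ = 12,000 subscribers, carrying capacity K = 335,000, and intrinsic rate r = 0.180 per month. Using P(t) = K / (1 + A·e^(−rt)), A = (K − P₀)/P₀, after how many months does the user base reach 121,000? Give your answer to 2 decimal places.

t ≈ 15.13 months

A = (335000 − 12000)/12000 = 26.91667
121000 = 335000/(1 + 26.91667·e^(−0.18t)) → 1 + 26.91667·e^(−0.18t) = 2.7686
e^(−0.18t) = 0.065706 → t = ln(15.21924)/0.18 = 2.72256/0.18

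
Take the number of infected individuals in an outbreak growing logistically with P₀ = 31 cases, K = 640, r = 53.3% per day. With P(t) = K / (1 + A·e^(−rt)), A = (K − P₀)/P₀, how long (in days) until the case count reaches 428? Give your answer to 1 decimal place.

t ≈ 6.9 days

A = (640 − 31)/31 = 19.64516
428 = 640/(1 + 19.64516·e^(−0.533t)) → 1 + 19.64516·e^(−0.533t) = 1.49533
e^(−0.533t) = 0.025214 → t = ln(39.66099)/0.533 = 3.68037/0.533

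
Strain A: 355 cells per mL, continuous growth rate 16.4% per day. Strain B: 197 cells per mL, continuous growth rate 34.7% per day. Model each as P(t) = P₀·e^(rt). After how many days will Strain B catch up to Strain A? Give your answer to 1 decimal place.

t ≈ 3.2 days

355·e^(0.164t) = 197·e^(0.347t)
355/197 = e^((0.347 − 0.164)t) → ln(1.80203) = 0.183·t
t = 0.58891 / 0.183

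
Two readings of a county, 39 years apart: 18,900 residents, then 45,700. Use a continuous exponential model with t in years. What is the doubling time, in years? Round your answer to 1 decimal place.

r = ln(45700/18900) / 39 = ln(2.41799) / 39 ≈ 0.022639 per year
doubling time = ln 2 / |r| = 0.69315 / 0.022639

doubling time ≈ 30.6 years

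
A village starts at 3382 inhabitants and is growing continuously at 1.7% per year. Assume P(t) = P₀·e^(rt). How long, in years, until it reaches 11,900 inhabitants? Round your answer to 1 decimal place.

11900 = 3382 · e^(0.017·t)
t = ln(11900/3382) / 0.017 = ln(3.51863) / 0.017 = 1.25807 / 0.017

t ≈ 74.0 years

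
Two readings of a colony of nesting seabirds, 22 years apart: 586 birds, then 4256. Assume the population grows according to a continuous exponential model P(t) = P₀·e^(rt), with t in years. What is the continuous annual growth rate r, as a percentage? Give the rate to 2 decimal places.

r ≈ 9.01% per year

4256 = 586 · e^(r·22)
e^(22r) = 4256/586 = 7.2628
r = ln(7.2628) / 22 = 1.98277 / 22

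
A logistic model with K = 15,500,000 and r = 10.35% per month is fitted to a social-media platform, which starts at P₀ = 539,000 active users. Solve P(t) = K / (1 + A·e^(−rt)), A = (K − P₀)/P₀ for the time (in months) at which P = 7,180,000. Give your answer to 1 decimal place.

A = (15500000 − 539000)/539000 = 27.75696
7180000 = 15500000/(1 + 27.75696·e^(−0.1035t)) → 1 + 27.75696·e^(−0.1035t) = 2.15877
e^(−0.1035t) = 0.041747 → t = ln(23.95372)/0.1035 = 3.17612/0.1035

t ≈ 30.7 months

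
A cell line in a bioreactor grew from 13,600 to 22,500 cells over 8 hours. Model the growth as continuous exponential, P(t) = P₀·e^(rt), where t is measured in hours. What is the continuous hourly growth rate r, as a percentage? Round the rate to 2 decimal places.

r ≈ 6.29% per hour

22500 = 13600 · e^(r·8)
e^(8r) = 22500/13600 = 1.65441
r = ln(1.65441) / 8 = 0.50345 / 8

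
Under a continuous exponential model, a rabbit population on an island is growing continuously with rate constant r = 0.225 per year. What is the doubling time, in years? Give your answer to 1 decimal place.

doubling time = ln(2) / |r| = 0.69315 / 0.225

doubling time ≈ 3.1 years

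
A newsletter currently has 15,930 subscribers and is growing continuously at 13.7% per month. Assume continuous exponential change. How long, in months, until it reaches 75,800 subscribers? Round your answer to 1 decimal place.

75800 = 15930 · e^(0.137·t)
t = ln(75800/15930) / 0.137 = ln(4.75832) / 0.137 = 1.55989 / 0.137

t ≈ 11.4 months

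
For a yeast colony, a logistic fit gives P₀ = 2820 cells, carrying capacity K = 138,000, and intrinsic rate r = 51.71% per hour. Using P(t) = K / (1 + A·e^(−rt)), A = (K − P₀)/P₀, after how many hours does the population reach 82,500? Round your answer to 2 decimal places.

A = (138000 − 2820)/2820 = 47.93617
82500 = 138000/(1 + 47.93617·e^(−0.5171t)) → 1 + 47.93617·e^(−0.5171t) = 1.67273
e^(−0.5171t) = 0.014034 → t = ln(71.25647)/0.5171 = 4.26629/0.5171

t ≈ 8.25 hours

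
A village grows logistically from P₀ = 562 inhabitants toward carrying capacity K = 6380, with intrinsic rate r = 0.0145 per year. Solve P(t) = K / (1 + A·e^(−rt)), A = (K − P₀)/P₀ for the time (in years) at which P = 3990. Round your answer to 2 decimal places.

t ≈ 196.53 years

A = (6380 − 562)/562 = 10.35231
3990 = 6380/(1 + 10.35231·e^(−0.0145t)) → 1 + 10.35231·e^(−0.0145t) = 1.599
e^(−0.0145t) = 0.057861 → t = ln(17.28273)/0.0145 = 2.84971/0.0145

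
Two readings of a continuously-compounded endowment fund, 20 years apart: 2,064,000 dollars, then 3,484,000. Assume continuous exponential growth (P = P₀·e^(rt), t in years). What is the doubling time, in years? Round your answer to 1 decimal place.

r = ln(3484000/2064000) / 20 = ln(1.68798) / 20 ≈ 0.026177 per year
doubling time = ln 2 / |r| = 0.69315 / 0.026177

doubling time ≈ 26.5 years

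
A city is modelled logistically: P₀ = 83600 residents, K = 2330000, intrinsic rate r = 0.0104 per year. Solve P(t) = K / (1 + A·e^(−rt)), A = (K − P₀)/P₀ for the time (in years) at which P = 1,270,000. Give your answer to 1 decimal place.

A = (2330000 − 83600)/83600 = 26.87081
1270000 = 2330000/(1 + 26.87081·e^(−0.0104t)) → 1 + 26.87081·e^(−0.0104t) = 1.83465
e^(−0.0104t) = 0.031061 → t = ln(32.19428)/0.0104 = 3.47179/0.0104

t ≈ 333.8 years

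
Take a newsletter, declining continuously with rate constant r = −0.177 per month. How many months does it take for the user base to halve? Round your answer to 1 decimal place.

half-life ≈ 3.9 months

half-life = ln(2) / |r| = 0.69315 / 0.177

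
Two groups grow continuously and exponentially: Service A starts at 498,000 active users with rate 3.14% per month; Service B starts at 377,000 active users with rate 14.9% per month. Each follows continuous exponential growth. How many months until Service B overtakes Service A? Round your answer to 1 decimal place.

498000·e^(0.0314t) = 377000·e^(0.149t)
498000/377000 = e^((0.149 − 0.0314)t) → ln(1.32095) = 0.1176·t
t = 0.27835 / 0.1176

t ≈ 2.4 months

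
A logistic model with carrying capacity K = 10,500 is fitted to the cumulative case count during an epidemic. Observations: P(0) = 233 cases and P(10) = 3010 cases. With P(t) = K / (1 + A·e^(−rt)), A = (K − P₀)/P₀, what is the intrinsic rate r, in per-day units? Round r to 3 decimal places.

r ≈ 0.287 per day

A = (10500 − 233)/233 = 44.06438
3010 = 10500/(1 + 44.06438·e^(−r·10)) → e^(−10r) = (3.48837 − 1)/44.06438 = 0.056471
r = −ln(0.056471)/10 = 2.87402/10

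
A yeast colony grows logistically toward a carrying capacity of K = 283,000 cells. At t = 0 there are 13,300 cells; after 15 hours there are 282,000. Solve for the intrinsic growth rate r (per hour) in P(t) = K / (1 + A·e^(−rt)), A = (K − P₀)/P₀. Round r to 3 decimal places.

A = (283000 − 13300)/13300 = 20.2782
282000 = 283000/(1 + 20.2782·e^(−r·15)) → e^(−15r) = (1.00355 − 1)/20.2782 = 0.000175
r = −ln(0.000175)/15 = 8.65145/15

r ≈ 0.577 per hour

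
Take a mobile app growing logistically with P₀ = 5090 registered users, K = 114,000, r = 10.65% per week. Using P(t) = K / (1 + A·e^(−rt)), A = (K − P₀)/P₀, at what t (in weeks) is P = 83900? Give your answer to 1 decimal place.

t ≈ 38.4 weeks

A = (114000 − 5090)/5090 = 21.39686
83900 = 114000/(1 + 21.39686·e^(−0.1065t)) → 1 + 21.39686·e^(−0.1065t) = 1.35876
e^(−0.1065t) = 0.016767 → t = ln(59.64107)/0.1065 = 4.08834/0.1065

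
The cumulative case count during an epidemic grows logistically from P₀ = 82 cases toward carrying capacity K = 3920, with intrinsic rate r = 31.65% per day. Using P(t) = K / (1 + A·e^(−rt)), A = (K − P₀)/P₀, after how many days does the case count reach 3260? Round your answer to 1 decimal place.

A = (3920 − 82)/82 = 46.80488
3260 = 3920/(1 + 46.80488·e^(−0.3165t)) → 1 + 46.80488·e^(−0.3165t) = 1.20245
e^(−0.3165t) = 0.004325 → t = ln(231.18773)/0.3165 = 5.44323/0.3165

t ≈ 17.2 days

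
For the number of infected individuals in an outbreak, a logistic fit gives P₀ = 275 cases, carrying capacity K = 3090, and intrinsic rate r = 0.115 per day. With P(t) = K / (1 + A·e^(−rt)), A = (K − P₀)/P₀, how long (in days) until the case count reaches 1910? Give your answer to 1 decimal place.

A = (3090 − 275)/275 = 10.23636
1910 = 3090/(1 + 10.23636·e^(−0.115t)) → 1 + 10.23636·e^(−0.115t) = 1.6178
e^(−0.115t) = 0.060354 → t = ln(16.56903)/0.115 = 2.80754/0.115

t ≈ 24.4 days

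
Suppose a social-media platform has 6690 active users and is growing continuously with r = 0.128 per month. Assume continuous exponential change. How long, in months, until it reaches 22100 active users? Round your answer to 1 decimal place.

t ≈ 9.3 months

22100 = 6690 · e^(0.128·t)
t = ln(22100/6690) / 0.128 = ln(3.30344) / 0.128 = 1.19496 / 0.128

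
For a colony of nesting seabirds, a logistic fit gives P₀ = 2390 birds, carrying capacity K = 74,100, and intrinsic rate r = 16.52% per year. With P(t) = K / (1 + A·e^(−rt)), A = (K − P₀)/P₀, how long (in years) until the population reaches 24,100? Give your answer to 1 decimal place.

A = (74100 − 2390)/2390 = 30.00418
24100 = 74100/(1 + 30.00418·e^(−0.1652t)) → 1 + 30.00418·e^(−0.1652t) = 3.07469
e^(−0.1652t) = 0.069147 → t = ln(14.46202)/0.1652 = 2.67153/0.1652

t ≈ 16.2 years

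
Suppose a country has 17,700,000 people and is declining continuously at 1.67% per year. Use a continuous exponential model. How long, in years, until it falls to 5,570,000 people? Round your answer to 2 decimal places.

5570000 = 17700000 · e^(-0.0167·t)
t = ln(5570000/17700000) / -0.0167 = ln(0.31469) / -0.0167 = -1.15617 / -0.0167

t ≈ 69.23 years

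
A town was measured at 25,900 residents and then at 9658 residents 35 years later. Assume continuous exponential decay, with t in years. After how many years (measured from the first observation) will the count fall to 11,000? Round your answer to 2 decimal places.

r = ln(9658/25900) / 35 ≈ -0.028184 per year
t = ln(11000/25900) / r = -0.85635 / -0.028184 ≈ 30.384

t ≈ 30.38 years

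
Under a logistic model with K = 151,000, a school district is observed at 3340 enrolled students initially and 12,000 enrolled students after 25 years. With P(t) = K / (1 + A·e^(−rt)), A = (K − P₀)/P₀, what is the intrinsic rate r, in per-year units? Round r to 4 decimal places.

r ≈ 0.0536 per year

A = (151000 − 3340)/3340 = 44.20958
12000 = 151000/(1 + 44.20958·e^(−r·25)) → e^(−25r) = (12.58333 − 1)/44.20958 = 0.26201
r = −ln(0.26201)/25 = 1.33937/25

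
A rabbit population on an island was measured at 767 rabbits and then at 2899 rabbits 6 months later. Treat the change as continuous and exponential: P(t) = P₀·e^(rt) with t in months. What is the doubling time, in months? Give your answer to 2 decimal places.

doubling time ≈ 3.13 months

r = ln(2899/767) / 6 = ln(3.77966) / 6 ≈ 0.221606 per month
doubling time = ln 2 / |r| = 0.69315 / 0.221606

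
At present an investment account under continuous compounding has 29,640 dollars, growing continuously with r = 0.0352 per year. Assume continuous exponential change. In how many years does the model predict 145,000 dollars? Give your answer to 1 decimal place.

t ≈ 45.1 years

145000 = 29640 · e^(0.0352·t)
t = ln(145000/29640) / 0.0352 = ln(4.89204) / 0.0352 = 1.58761 / 0.0352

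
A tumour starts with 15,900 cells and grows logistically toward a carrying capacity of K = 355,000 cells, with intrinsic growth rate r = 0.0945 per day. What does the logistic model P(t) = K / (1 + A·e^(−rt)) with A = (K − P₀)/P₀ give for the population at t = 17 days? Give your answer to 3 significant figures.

≈ 67,300 cells

A = (355000 − 15900)/15900 = 21.32704
P(17) = 355000 / (1 + 21.32704·e^(−0.0945·17)) = 355000 / (1 + 21.32704·0.200588)
= 355000 / 5.27796 ≈ 67260.85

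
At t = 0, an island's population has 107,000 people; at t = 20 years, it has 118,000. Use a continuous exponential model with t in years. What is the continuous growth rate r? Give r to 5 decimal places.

118000 = 107000 · e^(r·20)
e^(20r) = 118000/107000 = 1.1028
r = ln(1.1028) / 20 = 0.09786 / 20

r ≈ 0.00489 per year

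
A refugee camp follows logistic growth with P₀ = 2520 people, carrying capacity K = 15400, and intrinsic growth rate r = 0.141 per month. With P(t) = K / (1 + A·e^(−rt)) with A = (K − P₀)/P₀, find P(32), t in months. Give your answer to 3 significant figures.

A = (15400 − 2520)/2520 = 5.11111
P(32) = 15400 / (1 + 5.11111·e^(−0.141·32)) = 15400 / (1 + 5.11111·0.010976)
= 15400 / 1.0561 ≈ 14581.92

≈ 14,600 people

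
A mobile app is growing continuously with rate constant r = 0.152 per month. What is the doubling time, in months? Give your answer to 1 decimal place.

doubling time = ln(2) / |r| = 0.69315 / 0.152

doubling time ≈ 4.6 months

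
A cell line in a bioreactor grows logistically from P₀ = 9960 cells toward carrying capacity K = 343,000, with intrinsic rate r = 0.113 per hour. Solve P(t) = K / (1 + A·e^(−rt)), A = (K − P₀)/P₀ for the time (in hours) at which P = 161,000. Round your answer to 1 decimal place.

t ≈ 30.0 hours

A = (343000 − 9960)/9960 = 33.43775
161000 = 343000/(1 + 33.43775·e^(−0.113t)) → 1 + 33.43775·e^(−0.113t) = 2.13043
e^(−0.113t) = 0.033807 → t = ln(29.57955)/0.113 = 3.38708/0.113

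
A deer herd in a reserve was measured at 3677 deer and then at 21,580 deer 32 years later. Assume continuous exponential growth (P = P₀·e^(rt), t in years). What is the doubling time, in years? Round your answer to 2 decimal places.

r = ln(21580/3677) / 32 = ln(5.86891) / 32 ≈ 0.055302 per year
doubling time = ln 2 / |r| = 0.69315 / 0.055302

doubling time ≈ 12.53 years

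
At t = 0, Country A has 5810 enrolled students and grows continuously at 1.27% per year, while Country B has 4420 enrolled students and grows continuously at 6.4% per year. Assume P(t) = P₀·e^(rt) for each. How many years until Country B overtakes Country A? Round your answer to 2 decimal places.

t ≈ 5.33 years

5810·e^(0.0127t) = 4420·e^(0.064t)
5810/4420 = e^((0.064 − 0.0127)t) → ln(1.31448) = 0.0513·t
t = 0.27344 / 0.0513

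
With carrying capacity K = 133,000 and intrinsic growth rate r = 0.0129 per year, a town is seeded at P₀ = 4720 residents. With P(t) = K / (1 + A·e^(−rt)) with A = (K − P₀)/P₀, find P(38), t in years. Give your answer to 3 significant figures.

≈ 7,540 residents

A = (133000 − 4720)/4720 = 27.17797
P(38) = 133000 / (1 + 27.17797·e^(−0.0129·38)) = 133000 / (1 + 27.17797·0.612504)
= 133000 / 17.64661 ≈ 7536.86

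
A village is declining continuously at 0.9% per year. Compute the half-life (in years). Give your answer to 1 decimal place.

half-life ≈ 77.0 years

half-life = ln(2) / |r| = 0.69315 / 0.009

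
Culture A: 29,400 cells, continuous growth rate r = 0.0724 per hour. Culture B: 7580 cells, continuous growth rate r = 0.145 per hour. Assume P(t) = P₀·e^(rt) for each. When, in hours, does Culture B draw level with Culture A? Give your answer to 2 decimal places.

29400·e^(0.0724t) = 7580·e^(0.145t)
29400/7580 = e^((0.145 − 0.0724)t) → ln(3.87863) = 0.0726·t
t = 1.35548 / 0.0726

t ≈ 18.67 hours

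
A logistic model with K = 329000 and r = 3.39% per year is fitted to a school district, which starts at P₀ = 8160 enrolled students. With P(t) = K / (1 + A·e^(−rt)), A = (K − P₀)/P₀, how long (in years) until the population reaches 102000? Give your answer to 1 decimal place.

t ≈ 84.7 years

A = (329000 − 8160)/8160 = 39.31863
102000 = 329000/(1 + 39.31863·e^(−0.0339t)) → 1 + 39.31863·e^(−0.0339t) = 3.22549
e^(−0.0339t) = 0.056601 → t = ln(17.6674)/0.0339 = 2.87172/0.0339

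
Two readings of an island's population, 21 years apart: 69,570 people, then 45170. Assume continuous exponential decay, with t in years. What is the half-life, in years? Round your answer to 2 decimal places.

half-life ≈ 33.70 years

r = ln(45170/69570) / 21 = ln(0.64927) / 21 ≈ -0.020567 per year
half-life = ln 2 / |r| = 0.69315 / 0.020567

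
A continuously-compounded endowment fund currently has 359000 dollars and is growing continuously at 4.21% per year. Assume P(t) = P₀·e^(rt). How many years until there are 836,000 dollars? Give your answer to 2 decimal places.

t ≈ 20.08 years

836000 = 359000 · e^(0.0421·t)
t = ln(836000/359000) / 0.0421 = ln(2.32869) / 0.0421 = 0.84531 / 0.0421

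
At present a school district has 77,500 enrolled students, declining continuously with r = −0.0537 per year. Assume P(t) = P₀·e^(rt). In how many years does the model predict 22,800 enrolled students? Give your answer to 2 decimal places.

22800 = 77500 · e^(-0.0537·t)
t = ln(22800/77500) / -0.0537 = ln(0.29419) / -0.0537 = -1.22352 / -0.0537

t ≈ 22.78 years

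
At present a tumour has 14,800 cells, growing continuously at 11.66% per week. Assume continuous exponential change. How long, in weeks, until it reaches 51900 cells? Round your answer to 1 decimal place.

t ≈ 10.8 weeks

51900 = 14800 · e^(0.1166·t)
t = ln(51900/14800) / 0.1166 = ln(3.50676) / 0.1166 = 1.25469 / 0.1166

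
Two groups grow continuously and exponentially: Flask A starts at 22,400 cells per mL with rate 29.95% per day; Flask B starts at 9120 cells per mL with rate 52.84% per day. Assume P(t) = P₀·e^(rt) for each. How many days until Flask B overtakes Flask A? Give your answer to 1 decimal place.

t ≈ 3.9 days

22400·e^(0.2995t) = 9120·e^(0.5284t)
22400/9120 = e^((0.5284 − 0.2995)t) → ln(2.45614) = 0.2289·t
t = 0.89859 / 0.2289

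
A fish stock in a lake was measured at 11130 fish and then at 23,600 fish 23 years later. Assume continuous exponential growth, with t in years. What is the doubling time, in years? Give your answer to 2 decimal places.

doubling time ≈ 21.21 years

r = ln(23600/11130) / 23 = ln(2.1204) / 23 ≈ 0.032678 per year
doubling time = ln 2 / |r| = 0.69315 / 0.032678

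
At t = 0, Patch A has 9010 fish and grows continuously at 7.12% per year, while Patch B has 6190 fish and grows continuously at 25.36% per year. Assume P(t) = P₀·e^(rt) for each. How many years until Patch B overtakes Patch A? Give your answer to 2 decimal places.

t ≈ 2.06 years

9010·e^(0.0712t) = 6190·e^(0.2536t)
9010/6190 = e^((0.2536 − 0.0712)t) → ln(1.45557) = 0.1824·t
t = 0.3754 / 0.1824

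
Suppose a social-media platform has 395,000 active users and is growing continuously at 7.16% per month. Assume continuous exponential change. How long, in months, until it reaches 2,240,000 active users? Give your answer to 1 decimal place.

t ≈ 24.2 months

2240000 = 395000 · e^(0.0716·t)
t = ln(2240000/395000) / 0.0716 = ln(5.67089) / 0.0716 = 1.73535 / 0.0716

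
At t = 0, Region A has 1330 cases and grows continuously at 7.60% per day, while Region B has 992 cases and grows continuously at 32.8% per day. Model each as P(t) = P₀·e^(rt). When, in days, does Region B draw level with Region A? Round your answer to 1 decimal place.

1330·e^(0.076t) = 992·e^(0.328t)
1330/992 = e^((0.328 − 0.076)t) → ln(1.34073) = 0.252·t
t = 0.29321 / 0.252

t ≈ 1.2 days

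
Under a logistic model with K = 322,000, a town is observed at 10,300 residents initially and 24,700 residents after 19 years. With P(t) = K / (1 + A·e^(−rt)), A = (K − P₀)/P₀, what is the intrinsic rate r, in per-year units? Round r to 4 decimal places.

A = (322000 − 10300)/10300 = 30.26214
24700 = 322000/(1 + 30.26214·e^(−r·19)) → e^(−19r) = (13.03644 − 1)/30.26214 = 0.397739
r = −ln(0.397739)/19 = 0.92196/19

r ≈ 0.0485 per year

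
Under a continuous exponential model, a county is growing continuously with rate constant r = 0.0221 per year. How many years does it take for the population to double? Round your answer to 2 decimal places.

doubling time = ln(2) / |r| = 0.69315 / 0.0221

doubling time ≈ 31.36 years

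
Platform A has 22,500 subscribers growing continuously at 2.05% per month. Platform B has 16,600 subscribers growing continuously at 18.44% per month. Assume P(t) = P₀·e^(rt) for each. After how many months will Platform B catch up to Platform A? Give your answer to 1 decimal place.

t ≈ 1.9 months

22500·e^(0.0205t) = 16600·e^(0.1844t)
22500/16600 = e^((0.1844 − 0.0205)t) → ln(1.35542) = 0.1639·t
t = 0.30411 / 0.1639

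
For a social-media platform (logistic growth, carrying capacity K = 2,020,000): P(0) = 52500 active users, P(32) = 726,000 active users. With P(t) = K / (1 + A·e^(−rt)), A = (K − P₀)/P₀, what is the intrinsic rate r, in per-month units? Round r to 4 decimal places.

A = (2020000 − 52500)/52500 = 37.47619
726000 = 2020000/(1 + 37.47619·e^(−r·32)) → e^(−32r) = (2.78237 − 1)/37.47619 = 0.04756
r = −ln(0.04756)/32 = 3.04576/32

r ≈ 0.0952 per month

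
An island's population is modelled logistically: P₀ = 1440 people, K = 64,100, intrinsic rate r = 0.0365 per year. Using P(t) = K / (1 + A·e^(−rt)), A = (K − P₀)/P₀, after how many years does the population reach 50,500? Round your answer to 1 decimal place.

t ≈ 139.3 years

A = (64100 − 1440)/1440 = 43.51389
50500 = 64100/(1 + 43.51389·e^(−0.0365t)) → 1 + 43.51389·e^(−0.0365t) = 1.26931
e^(−0.0365t) = 0.006189 → t = ln(161.57731)/0.0365 = 5.08498/0.0365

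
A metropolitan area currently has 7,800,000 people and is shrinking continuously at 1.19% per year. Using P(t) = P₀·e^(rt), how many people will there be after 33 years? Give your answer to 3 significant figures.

P(33) = 7800000 · e^(-0.0119·33) = 7800000 · e^(-0.3927)
= 7800000 · 0.67523 ≈ 5266804.04

≈ 5,270,000 people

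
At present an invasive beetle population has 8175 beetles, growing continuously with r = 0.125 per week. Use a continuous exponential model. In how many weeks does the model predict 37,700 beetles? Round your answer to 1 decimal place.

37700 = 8175 · e^(0.125·t)
t = ln(37700/8175) / 0.125 = ln(4.61162) / 0.125 = 1.52858 / 0.125

t ≈ 12.2 weeks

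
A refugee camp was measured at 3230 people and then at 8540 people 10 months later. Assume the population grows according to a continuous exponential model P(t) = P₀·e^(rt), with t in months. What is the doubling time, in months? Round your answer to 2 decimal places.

doubling time ≈ 7.13 months

r = ln(8540/3230) / 10 = ln(2.64396) / 10 ≈ 0.097228 per month
doubling time = ln 2 / |r| = 0.69315 / 0.097228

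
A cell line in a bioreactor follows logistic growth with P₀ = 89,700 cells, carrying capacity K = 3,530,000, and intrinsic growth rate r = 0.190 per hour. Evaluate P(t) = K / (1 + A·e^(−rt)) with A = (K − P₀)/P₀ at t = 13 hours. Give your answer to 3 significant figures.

≈ 832,000 cells

A = (3530000 − 89700)/89700 = 38.3534
P(13) = 3530000 / (1 + 38.3534·e^(−0.19·13)) = 3530000 / (1 + 38.3534·0.084585)
= 3530000 / 4.24412 ≈ 831739.57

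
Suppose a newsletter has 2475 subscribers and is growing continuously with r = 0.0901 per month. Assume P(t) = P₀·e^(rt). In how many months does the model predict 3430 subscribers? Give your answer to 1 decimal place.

3430 = 2475 · e^(0.0901·t)
t = ln(3430/2475) / 0.0901 = ln(1.38586) / 0.0901 = 0.32632 / 0.0901

t ≈ 3.6 months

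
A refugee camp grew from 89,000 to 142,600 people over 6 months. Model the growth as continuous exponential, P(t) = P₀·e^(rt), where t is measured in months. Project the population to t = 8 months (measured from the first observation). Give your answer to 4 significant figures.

≈ 166,900 people

r = ln(142600/89000) / 6 ≈ 0.078568 per month
P(8) = 89000 · e^(0.078568·8) = 89000 · 1.87488 ≈ 166864.02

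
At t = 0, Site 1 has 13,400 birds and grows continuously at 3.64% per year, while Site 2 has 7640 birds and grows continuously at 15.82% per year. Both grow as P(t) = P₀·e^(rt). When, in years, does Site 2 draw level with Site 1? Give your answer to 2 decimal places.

t ≈ 4.61 years

13400·e^(0.0364t) = 7640·e^(0.1582t)
13400/7640 = e^((0.1582 − 0.0364)t) → ln(1.75393) = 0.1218·t
t = 0.56186 / 0.1218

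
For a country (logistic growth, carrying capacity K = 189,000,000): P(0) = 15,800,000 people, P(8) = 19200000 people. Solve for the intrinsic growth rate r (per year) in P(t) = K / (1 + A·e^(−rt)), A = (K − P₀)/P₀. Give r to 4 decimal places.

A = (189000000 − 15800000)/15800000 = 10.96203
19200000 = 189000000/(1 + 10.96203·e^(−r·8)) → e^(−8r) = (9.84375 − 1)/10.96203 = 0.806762
r = −ln(0.806762)/8 = 0.21473/8

r ≈ 0.0268 per year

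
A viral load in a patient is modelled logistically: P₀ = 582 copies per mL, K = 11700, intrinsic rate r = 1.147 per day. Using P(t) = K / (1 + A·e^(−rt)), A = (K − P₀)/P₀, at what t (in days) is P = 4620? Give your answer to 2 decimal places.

t ≈ 2.20 days

A = (11700 − 582)/582 = 19.10309
4620 = 11700/(1 + 19.10309·e^(−1.147t)) → 1 + 19.10309·e^(−1.147t) = 2.53247
e^(−1.147t) = 0.080221 → t = ln(12.46558)/1.147 = 2.52297/1.147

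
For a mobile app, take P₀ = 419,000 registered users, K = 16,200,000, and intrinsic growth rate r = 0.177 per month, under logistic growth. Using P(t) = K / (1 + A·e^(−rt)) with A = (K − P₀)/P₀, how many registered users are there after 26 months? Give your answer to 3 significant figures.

A = (16200000 − 419000)/419000 = 37.66348
P(26) = 16200000 / (1 + 37.66348·e^(−0.177·26)) = 16200000 / (1 + 37.66348·0.010032)
= 16200000 / 1.37783 ≈ 11757612.53

≈ 11,800,000 registered users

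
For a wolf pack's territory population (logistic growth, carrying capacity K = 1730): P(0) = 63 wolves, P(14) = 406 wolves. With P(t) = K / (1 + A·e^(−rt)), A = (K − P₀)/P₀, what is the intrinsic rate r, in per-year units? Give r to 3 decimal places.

r ≈ 0.150 per year

A = (1730 − 63)/63 = 26.46032
406 = 1730/(1 + 26.46032·e^(−r·14)) → e^(−14r) = (4.26108 − 1)/26.46032 = 0.123244
r = −ln(0.123244)/14 = 2.09359/14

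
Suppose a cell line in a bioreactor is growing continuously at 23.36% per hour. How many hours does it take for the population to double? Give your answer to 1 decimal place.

doubling time ≈ 3.0 hours

doubling time = ln(2) / |r| = 0.69315 / 0.2336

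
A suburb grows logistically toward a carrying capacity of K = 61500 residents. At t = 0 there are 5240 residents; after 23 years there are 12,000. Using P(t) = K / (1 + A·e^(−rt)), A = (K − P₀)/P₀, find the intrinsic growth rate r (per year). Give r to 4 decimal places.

r ≈ 0.0416 per year

A = (61500 − 5240)/5240 = 10.73664
12000 = 61500/(1 + 10.73664·e^(−r·23)) → e^(−23r) = (5.125 − 1)/10.73664 = 0.384198
r = −ln(0.384198)/23 = 0.9566/23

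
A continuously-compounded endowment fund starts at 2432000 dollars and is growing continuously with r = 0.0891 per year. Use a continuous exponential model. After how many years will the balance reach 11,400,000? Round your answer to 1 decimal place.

t ≈ 17.3 years

11400000 = 2432000 · e^(0.0891·t)
t = ln(11400000/2432000) / 0.0891 = ln(4.6875) / 0.0891 = 1.5449 / 0.0891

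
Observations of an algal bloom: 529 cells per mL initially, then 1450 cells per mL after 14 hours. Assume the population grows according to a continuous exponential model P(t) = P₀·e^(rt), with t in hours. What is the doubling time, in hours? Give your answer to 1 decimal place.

r = ln(1450/529) / 14 = ln(2.74102) / 14 ≈ 0.072024 per hour
doubling time = ln 2 / |r| = 0.69315 / 0.072024

doubling time ≈ 9.6 hours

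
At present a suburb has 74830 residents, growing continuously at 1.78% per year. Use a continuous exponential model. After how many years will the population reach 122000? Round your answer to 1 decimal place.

122000 = 74830 · e^(0.0178·t)
t = ln(122000/74830) / 0.0178 = ln(1.63036) / 0.0178 = 0.4888 / 0.0178

t ≈ 27.5 years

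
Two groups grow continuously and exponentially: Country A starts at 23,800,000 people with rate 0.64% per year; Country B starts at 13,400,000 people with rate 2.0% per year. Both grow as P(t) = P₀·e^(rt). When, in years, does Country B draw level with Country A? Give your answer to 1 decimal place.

23800000·e^(0.0064t) = 13400000·e^(0.02t)
23800000/13400000 = e^((0.02 − 0.0064)t) → ln(1.77612) = 0.0136·t
t = 0.57443 / 0.0136

t ≈ 42.2 years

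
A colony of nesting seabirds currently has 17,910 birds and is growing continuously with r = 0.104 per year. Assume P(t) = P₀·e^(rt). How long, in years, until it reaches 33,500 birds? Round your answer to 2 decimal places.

t ≈ 6.02 years

33500 = 17910 · e^(0.104·t)
t = ln(33500/17910) / 0.104 = ln(1.87046) / 0.104 = 0.62619 / 0.104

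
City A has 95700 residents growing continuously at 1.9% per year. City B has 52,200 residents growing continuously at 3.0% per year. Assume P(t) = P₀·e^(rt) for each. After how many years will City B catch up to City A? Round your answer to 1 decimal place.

95700·e^(0.019t) = 52200·e^(0.03t)
95700/52200 = e^((0.03 − 0.019)t) → ln(1.83333) = 0.011·t
t = 0.60614 / 0.011

t ≈ 55.1 years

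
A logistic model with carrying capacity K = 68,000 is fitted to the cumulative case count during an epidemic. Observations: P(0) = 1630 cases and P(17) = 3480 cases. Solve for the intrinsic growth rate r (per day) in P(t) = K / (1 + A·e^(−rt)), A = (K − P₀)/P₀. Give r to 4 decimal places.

A = (68000 − 1630)/1630 = 40.71779
3480 = 68000/(1 + 40.71779·e^(−r·17)) → e^(−17r) = (19.54023 − 1)/40.71779 = 0.455335
r = −ln(0.455335)/17 = 0.78672/17

r ≈ 0.0463 per day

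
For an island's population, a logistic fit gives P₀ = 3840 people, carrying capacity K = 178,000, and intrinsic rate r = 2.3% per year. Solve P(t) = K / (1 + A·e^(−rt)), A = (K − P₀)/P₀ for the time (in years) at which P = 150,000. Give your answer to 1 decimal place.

A = (178000 − 3840)/3840 = 45.35417
150000 = 178000/(1 + 45.35417·e^(−0.023t)) → 1 + 45.35417·e^(−0.023t) = 1.18667
e^(−0.023t) = 0.004116 → t = ln(242.96875)/0.023 = 5.49293/0.023

t ≈ 238.8 years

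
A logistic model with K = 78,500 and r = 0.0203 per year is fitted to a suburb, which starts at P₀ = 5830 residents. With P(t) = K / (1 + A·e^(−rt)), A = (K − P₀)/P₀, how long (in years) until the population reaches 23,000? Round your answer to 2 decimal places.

A = (78500 − 5830)/5830 = 12.46484
23000 = 78500/(1 + 12.46484·e^(−0.0203t)) → 1 + 12.46484·e^(−0.0203t) = 3.41304
e^(−0.0203t) = 0.193588 → t = ln(5.16561)/0.0203 = 1.64202/0.0203

t ≈ 80.89 years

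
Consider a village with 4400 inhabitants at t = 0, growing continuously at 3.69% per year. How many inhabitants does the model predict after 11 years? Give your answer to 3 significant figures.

≈ 6,600 inhabitants

P(11) = 4400 · e^(0.0369·11) = 4400 · e^(0.4059)
= 4400 · 1.50065 ≈ 6602.87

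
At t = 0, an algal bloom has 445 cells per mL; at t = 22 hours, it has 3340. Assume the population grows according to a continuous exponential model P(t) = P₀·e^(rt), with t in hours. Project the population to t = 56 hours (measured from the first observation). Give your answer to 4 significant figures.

≈ 75,270 cells per mL

r = ln(3340/445) / 22 ≈ 0.091621 per hour
P(56) = 445 · e^(0.091621·56) = 445 · 169.14394 ≈ 75269.05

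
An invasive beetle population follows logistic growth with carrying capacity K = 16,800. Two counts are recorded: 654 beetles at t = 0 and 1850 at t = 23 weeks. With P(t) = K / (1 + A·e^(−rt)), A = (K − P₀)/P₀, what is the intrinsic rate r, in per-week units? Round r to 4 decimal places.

A = (16800 − 654)/654 = 24.68807
1850 = 16800/(1 + 24.68807·e^(−r·23)) → e^(−23r) = (9.08108 − 1)/24.68807 = 0.327327
r = −ln(0.327327)/23 = 1.11679/23

r ≈ 0.0486 per week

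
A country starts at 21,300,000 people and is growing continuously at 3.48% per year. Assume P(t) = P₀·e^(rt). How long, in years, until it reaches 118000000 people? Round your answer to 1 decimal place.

118000000 = 21300000 · e^(0.0348·t)
t = ln(118000000/21300000) / 0.0348 = ln(5.53991) / 0.0348 = 1.71198 / 0.0348

t ≈ 49.2 years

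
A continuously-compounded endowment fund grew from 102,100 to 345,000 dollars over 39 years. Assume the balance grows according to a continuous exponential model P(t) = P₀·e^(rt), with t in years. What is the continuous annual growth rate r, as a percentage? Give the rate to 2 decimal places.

r ≈ 3.12% per year

345000 = 102100 · e^(r·39)
e^(39r) = 345000/102100 = 3.37904
r = ln(3.37904) / 39 = 1.21759 / 39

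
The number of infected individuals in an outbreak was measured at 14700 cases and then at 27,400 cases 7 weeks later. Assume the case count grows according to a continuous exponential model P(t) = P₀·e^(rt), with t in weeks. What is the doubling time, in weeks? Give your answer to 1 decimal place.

doubling time ≈ 7.8 weeks

r = ln(27400/14700) / 7 = ln(1.86395) / 7 ≈ 0.088957 per week
doubling time = ln 2 / |r| = 0.69315 / 0.088957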